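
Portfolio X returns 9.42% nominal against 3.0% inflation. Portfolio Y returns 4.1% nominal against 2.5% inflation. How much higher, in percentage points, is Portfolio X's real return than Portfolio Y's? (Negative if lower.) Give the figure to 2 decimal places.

Portfolio X real return: 1.0942/1.030 − 1 = 6.233%.
Portfolio Y real return: 1.041/1.025 − 1 = 1.561%.
Difference: 6.233 − 1.561 = 4.672 pp.

4.67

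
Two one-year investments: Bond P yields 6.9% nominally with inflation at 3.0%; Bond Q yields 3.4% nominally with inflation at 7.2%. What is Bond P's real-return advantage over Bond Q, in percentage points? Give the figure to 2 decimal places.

7.33

Bond P real return: 1.069/1.030 − 1 = 3.786%.
Bond Q real return: 1.034/1.072 − 1 = -3.545%.
Difference: 3.786 − (-3.545) = 7.331 pp.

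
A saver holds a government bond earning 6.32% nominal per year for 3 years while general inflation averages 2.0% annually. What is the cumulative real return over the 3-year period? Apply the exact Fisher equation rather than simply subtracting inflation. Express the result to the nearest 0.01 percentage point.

13.25%

The annual real rate is (1+6.32%)/(1+2.0%) − 1 = 4.2353%.
Compounded over 3 years: (1 + 0.042353)^3 − 1 ≈ 0.13252.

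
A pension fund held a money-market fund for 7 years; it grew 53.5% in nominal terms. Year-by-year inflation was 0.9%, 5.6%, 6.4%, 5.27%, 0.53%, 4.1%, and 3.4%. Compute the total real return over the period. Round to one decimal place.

Cumulative inflation factor: 1.009 × 1.056 × 1.064 × 1.0527 × 1.0053 × 1.041 × 1.034 ≈ 1.29142.
Nominal growth factor: 1.53500. Real growth factor = 1.53500 / 1.29142 ≈ 1.18861.
Total real return ≈ 18.8612%.

18.9%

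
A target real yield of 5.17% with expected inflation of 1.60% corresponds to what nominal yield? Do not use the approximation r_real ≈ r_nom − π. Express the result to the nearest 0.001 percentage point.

6.853%

By the Fisher equation, 1 + r_nom = (1 + 5.17%)(1 + 1.60%) = 1.0517 × 1.0160 = 1.0685272.
So r_nom = 6.85272%.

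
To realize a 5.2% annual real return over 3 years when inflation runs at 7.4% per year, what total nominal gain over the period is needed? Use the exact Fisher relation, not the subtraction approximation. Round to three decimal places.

Required annual nominal rate: (1+5.2%)(1+7.4%) − 1 = 12.9848%.
Cumulative over 3 years: (1 + 0.129848)^3 − 1 ≈ 0.44231.

44.231%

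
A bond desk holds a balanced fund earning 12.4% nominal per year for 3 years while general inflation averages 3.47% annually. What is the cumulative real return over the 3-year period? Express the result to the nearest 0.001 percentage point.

28.190%

The annual real rate is (1+12.4%)/(1+3.47%) − 1 = 8.6305%.
Compounded over 3 years: (1 + 0.086305)^3 − 1 ≈ 0.28190.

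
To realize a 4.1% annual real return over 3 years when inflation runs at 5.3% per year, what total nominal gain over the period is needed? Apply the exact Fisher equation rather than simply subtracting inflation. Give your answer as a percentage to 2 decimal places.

Required annual nominal rate: (1+4.1%)(1+5.3%) − 1 = 9.6173%.
Cumulative over 3 years: (1 + 0.096173)^3 − 1 ≈ 0.31716.

31.72%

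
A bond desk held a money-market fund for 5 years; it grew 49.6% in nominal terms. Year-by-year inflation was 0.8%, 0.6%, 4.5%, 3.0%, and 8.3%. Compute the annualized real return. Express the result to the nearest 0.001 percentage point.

4.823%

Cumulative inflation factor: 1.008 × 1.006 × 1.045 × 1.030 × 1.083 ≈ 1.18206.
Nominal growth factor: 1.49600. Real growth factor = 1.49600 / 1.18206 ≈ 1.26558.
Annualized: 1.26558^(1/5) − 1 ≈ 0.04823.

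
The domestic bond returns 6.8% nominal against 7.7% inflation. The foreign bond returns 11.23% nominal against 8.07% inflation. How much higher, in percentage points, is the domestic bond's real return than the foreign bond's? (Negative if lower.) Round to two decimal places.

The domestic bond real return: 1.068/1.077 − 1 = -0.836%.
The foreign bond real return: 1.1123/1.0807 − 1 = 2.924%.
Difference: -0.836 − 2.924 = -3.760 pp.

-3.76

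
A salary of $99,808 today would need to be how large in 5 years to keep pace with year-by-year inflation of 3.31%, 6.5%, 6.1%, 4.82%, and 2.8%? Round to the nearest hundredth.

$125,548.05

Cumulative price-level factor: 1.0331 × 1.065 × 1.061 × 1.0482 × 1.028 ≈ 1.2578956731.
The nominal amount required is $99,808 scaled up by that factor.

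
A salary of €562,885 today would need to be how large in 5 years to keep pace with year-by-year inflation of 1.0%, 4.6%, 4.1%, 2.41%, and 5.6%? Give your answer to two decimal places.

Cumulative price-level factor: 1.010 × 1.046 × 1.041 × 1.0241 × 1.056 ≈ 1.1893510824.
Multiplying €562,885 by the price-level factor gives the future nominal sum.

€669,467.88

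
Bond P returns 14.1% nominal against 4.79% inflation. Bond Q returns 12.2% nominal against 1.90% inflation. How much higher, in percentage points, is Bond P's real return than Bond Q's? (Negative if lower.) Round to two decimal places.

-1.22

Bond P real return: 1.141/1.0479 − 1 = 8.884%.
Bond Q real return: 1.122/1.0190 − 1 = 10.108%.
Difference: 8.884 − 10.108 = -1.224 pp.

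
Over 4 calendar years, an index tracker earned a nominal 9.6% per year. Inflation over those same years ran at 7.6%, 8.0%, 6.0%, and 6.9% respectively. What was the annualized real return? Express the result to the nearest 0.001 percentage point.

2.313%

Cumulative inflation factor: 1.076 × 1.080 × 1.060 × 1.069 ≈ 1.31680.
Nominal growth factor: 1.44292. Real growth factor = 1.44292 / 1.31680 ≈ 1.09578.
Annualized: 1.09578^(1/4) − 1 ≈ 0.02313.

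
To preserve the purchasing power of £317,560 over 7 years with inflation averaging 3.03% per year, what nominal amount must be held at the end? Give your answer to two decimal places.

£391,355.73

Cumulative price-level factor: (1+3.03%)^7 ≈ 1.2323835673.
The nominal amount required is £317,560 scaled up by that factor.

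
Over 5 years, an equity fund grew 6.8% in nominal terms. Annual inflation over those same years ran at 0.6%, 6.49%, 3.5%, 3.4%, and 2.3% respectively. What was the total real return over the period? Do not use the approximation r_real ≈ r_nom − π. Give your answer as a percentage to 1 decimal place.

Cumulative inflation factor: 1.006 × 1.0649 × 1.035 × 1.034 × 1.023 ≈ 1.17285.
Nominal growth factor: 1.06800. Real growth factor = 1.06800 / 1.17285 ≈ 0.91060.
Total real return ≈ -8.9399%.

-8.9%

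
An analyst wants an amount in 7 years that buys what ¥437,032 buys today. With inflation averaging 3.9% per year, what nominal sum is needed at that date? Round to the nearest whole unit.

Cumulative price-level factor: (1+3.9%)^7 ≈ 1.3071000549.
Multiplying ¥437,032 by the price-level factor gives the future nominal sum.

¥571,245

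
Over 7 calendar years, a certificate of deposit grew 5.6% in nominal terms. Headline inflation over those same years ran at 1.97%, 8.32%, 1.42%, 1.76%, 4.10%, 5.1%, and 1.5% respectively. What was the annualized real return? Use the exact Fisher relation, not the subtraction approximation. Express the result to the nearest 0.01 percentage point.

-2.56%

Cumulative inflation factor: 1.0197 × 1.0832 × 1.0142 × 1.0176 × 1.0410 × 1.051 × 1.015 ≈ 1.26591.
Nominal growth factor: 1.05600. Real growth factor = 1.05600 / 1.26591 ≈ 0.83419.
Annualized: 0.83419^(1/7) − 1 ≈ -0.02557.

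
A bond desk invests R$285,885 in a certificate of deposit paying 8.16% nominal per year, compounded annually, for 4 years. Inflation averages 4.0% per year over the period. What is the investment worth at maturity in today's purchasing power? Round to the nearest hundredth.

R$334,445.01

Nominal value at maturity: R$285,885 × (1 + 8.16%)^4 ≈ R$391,253.36.
Price-level factor over 4 years: (1 + 4.0%)^4 = 1.16985856.
Dividing the nominal maturity value by the price-level factor gives the value in today's money.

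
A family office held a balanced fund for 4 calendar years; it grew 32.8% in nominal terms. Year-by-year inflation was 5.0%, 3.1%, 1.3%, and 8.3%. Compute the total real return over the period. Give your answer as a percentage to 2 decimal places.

11.82%

Cumulative inflation factor: 1.050 × 1.031 × 1.013 × 1.083 ≈ 1.18764.
Nominal growth factor: 1.32800. Real growth factor = 1.32800 / 1.18764 ≈ 1.11818.
Total real return ≈ 11.8181%.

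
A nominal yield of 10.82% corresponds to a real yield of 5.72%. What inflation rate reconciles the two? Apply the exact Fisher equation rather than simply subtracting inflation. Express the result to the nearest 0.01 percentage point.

4.82%

From (1+r_nom) = (1+r_real)(1+π), we get 1+π = (1 + 10.82%)/(1 + 5.72%) = 1.1082/1.0572 ≈ 1.04824.
So π ≈ 4.8241%.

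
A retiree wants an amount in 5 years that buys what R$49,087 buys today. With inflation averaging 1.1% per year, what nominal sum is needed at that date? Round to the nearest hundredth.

Cumulative price-level factor: (1+1.1%)^5 ≈ 1.0562233834.
Multiplying R$49,087 by the price-level factor gives the future nominal sum.

R$51,846.84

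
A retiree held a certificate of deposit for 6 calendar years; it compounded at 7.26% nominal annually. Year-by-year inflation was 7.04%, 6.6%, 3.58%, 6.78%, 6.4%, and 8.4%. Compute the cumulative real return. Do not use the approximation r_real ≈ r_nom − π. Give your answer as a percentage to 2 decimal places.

Cumulative inflation factor: 1.0704 × 1.066 × 1.0358 × 1.0678 × 1.064 × 1.084 ≈ 1.45559.
Nominal growth factor: 1.52274. Real growth factor = 1.52274 / 1.45559 ≈ 1.04613.
Total real return ≈ 4.6133%.

4.61%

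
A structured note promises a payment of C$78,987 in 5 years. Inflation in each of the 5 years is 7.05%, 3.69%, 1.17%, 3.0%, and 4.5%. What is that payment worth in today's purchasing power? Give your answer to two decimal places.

Price-level factor over 5 years: 1.0705 × 1.0369 × 1.0117 × 1.030 × 1.045 ≈ 1.2087286364.
Purchasing power today: C$78,987 divided by that factor.

C$65,347.17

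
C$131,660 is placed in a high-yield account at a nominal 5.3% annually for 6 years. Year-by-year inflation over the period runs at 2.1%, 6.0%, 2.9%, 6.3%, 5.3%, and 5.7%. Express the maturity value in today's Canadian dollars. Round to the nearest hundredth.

Nominal value at maturity: C$131,660 × (1 + 5.3%)^6 ≈ C$179,483.31.
Price-level factor over 6 years: 1.021 × 1.060 × 1.029 × 1.063 × 1.053 × 1.057 ≈ 1.3176000575.
Dividing the nominal maturity value by the price-level factor gives the value in today's money.

C$136,219.87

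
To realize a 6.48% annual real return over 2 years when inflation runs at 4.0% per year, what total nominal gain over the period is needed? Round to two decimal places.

22.63%

Required annual nominal rate: (1+6.48%)(1+4.0%) − 1 = 10.7392%.
Cumulative over 2 years: (1 + 0.107392)^2 − 1 ≈ 0.22632.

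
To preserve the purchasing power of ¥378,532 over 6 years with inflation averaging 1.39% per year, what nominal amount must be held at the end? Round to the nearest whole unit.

¥411,219

Cumulative price-level factor: (1+1.39%)^6 ≈ 1.0863524255.
Multiplying ¥378,532 by the price-level factor gives the future nominal sum.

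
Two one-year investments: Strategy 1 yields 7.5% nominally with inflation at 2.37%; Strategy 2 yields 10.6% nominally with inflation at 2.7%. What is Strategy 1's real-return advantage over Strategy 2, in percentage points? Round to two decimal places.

-2.68

Strategy 1 real return: 1.075/1.0237 − 1 = 5.011%.
Strategy 2 real return: 1.106/1.027 − 1 = 7.692%.
Difference: 5.011 − 7.692 = -2.681 pp.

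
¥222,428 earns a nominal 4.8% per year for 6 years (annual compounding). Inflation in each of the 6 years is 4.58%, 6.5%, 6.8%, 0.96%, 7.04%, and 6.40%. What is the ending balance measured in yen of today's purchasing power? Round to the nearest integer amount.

¥215,452

Nominal value at maturity: ¥222,428 × (1 + 4.8%)^6 ≈ ¥294,684.
Price-level factor over 6 years: 1.0458 × 1.065 × 1.068 × 1.0096 × 1.0704 × 1.0640 ≈ 1.3677495112.
Dividing the nominal maturity value by the price-level factor gives the value in today's money.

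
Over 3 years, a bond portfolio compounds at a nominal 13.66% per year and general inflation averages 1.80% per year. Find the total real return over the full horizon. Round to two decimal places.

The annual real rate is (1+13.66%)/(1+1.80%) − 1 = 11.6503%.
Compounded over 3 years: (1 + 0.116503)^3 − 1 ≈ 0.39181.

39.18%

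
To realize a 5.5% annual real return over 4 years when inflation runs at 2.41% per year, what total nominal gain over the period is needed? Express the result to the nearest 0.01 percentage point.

36.26%

Required annual nominal rate: (1+5.5%)(1+2.41%) − 1 = 8.04255%.
Cumulative over 4 years: (1 + 0.0804255)^4 − 1 ≈ 0.36263.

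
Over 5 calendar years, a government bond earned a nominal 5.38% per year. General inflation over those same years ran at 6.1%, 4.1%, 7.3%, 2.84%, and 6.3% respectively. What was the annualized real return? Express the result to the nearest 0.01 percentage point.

Cumulative inflation factor: 1.061 × 1.041 × 1.073 × 1.0284 × 1.063 ≈ 1.29557.
Nominal growth factor: 1.29954. Real growth factor = 1.29954 / 1.29557 ≈ 1.00307.
Annualized: 1.00307^(1/5) − 1 ≈ 0.00061.

0.06%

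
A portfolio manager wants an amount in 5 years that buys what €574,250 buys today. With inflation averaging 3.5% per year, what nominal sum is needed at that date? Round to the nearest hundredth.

€682,028.86

Cumulative price-level factor: (1+3.5%)^5 ≈ 1.1876863056.
Multiplying €574,250 by the price-level factor gives the future nominal sum.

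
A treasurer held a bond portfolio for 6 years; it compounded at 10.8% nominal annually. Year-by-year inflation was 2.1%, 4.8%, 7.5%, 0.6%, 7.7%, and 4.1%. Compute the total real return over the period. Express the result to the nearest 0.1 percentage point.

Cumulative inflation factor: 1.021 × 1.048 × 1.075 × 1.006 × 1.077 × 1.041 ≈ 1.29736.
Nominal growth factor: 1.85028. Real growth factor = 1.85028 / 1.29736 ≈ 1.42619.
Total real return ≈ 42.6194%.

42.6%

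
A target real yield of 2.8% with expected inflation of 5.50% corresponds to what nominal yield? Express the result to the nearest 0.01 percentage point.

8.45%

By the Fisher equation, 1 + r_nom = (1 + 2.8%)(1 + 5.50%) = 1.028 × 1.0550 = 1.08454.
So r_nom = 8.454%.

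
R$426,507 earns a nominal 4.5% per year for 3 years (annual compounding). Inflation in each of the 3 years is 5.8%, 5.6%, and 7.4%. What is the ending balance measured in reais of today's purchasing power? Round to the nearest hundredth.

R$405,621.69

Nominal value at maturity: R$426,507 × (1 + 4.5%)^3 ≈ R$486,715.34.
Price-level factor over 3 years: 1.058 × 1.056 × 1.074 = 1.199924352.
The maturity value deflated by that factor is the answer in today's purchasing power.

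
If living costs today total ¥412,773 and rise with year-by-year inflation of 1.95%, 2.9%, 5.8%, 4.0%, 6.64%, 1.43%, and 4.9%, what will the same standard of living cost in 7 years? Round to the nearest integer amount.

Cumulative price-level factor: 1.0195 × 1.029 × 1.058 × 1.040 × 1.0664 × 1.0143 × 1.049 ≈ 1.3097356896.
Multiplying ¥412,773 by the price-level factor gives the future nominal sum.

¥540,624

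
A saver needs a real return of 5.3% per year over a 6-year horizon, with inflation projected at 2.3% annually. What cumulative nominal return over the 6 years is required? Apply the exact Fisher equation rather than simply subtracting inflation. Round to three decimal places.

56.251%

Required annual nominal rate: (1+5.3%)(1+2.3%) − 1 = 7.7219%.
Cumulative over 6 years: (1 + 0.077219)^6 − 1 ≈ 0.56251.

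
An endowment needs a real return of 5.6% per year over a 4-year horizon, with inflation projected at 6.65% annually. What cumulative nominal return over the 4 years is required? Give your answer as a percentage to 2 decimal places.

Required annual nominal rate: (1+5.6%)(1+6.65%) − 1 = 12.6224%.
Cumulative over 4 years: (1 + 0.126224)^4 − 1 ≈ 0.60879.

60.88%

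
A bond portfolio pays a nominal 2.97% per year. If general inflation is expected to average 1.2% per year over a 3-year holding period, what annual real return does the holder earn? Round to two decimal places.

With constant rates the annual real return is the same each year: (1+2.97%)/(1+1.2%) − 1 = 0.01749.

1.75%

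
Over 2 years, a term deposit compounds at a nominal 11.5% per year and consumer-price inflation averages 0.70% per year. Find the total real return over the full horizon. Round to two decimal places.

The annual real rate is (1+11.5%)/(1+0.70%) − 1 = 10.7249%.
Compounded over 2 years: (1 + 0.107249)^2 − 1 ≈ 0.22600.

22.60%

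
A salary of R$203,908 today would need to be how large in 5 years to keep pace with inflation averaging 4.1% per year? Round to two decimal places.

R$249,280.27

Cumulative price-level factor: (1+4.1%)^5 ≈ 1.2225134547.
Multiplying R$203,908 by the price-level factor gives the future nominal sum.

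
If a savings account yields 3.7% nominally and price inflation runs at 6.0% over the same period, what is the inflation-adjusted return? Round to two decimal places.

-2.17%

Real return via the Fisher equation: (1 + 3.7%)/(1 + 6.0%) − 1 = 1.037/1.060 − 1 ≈ -0.02170.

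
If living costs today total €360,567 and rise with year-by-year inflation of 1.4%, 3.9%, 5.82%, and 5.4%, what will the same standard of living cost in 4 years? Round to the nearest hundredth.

€423,689.64

Cumulative price-level factor: 1.014 × 1.039 × 1.0582 × 1.054 ≈ 1.1750649456.
The nominal amount required is €360,567 scaled up by that factor.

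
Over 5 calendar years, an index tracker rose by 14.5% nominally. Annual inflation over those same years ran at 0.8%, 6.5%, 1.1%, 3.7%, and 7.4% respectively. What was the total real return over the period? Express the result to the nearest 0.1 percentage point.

Cumulative inflation factor: 1.008 × 1.065 × 1.011 × 1.037 × 1.074 ≈ 1.20877.
Nominal growth factor: 1.14500. Real growth factor = 1.14500 / 1.20877 ≈ 0.94724.
Total real return ≈ -5.2758%.

-5.3%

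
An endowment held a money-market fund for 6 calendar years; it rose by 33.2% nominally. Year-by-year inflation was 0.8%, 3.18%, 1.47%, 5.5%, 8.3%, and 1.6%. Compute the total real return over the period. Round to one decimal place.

8.7%

Cumulative inflation factor: 1.008 × 1.0318 × 1.0147 × 1.055 × 1.083 × 1.016 ≈ 1.22509.
Nominal growth factor: 1.33200. Real growth factor = 1.33200 / 1.22509 ≈ 1.08727.
Total real return ≈ 8.7266%.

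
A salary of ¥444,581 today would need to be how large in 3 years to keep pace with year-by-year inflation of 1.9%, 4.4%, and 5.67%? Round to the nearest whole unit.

Cumulative price-level factor: 1.019 × 1.044 × 1.0567 = 1.1241555012.
The nominal amount required is ¥444,581 scaled up by that factor.

¥499,778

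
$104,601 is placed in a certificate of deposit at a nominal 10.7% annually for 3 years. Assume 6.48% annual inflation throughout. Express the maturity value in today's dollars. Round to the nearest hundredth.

$117,536.99

Nominal value at maturity: $104,601 × (1 + 10.7%)^3 ≈ $141,898.79.
Price-level factor over 3 years: (1 + 6.48%)^3 ≈ 1.2072692178.
The maturity value deflated by that factor is the answer in today's purchasing power.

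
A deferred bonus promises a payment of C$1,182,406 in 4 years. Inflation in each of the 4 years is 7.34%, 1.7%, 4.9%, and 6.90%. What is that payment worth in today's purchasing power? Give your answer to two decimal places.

C$965,897.16

Price-level factor over 4 years: 1.0734 × 1.017 × 1.049 × 1.0690 ≈ 1.2241531016.
Purchasing power today: C$1,182,406 divided by that factor.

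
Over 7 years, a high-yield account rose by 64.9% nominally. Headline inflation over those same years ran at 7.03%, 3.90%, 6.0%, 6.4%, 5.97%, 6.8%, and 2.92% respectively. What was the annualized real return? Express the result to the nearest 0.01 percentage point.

Cumulative inflation factor: 1.0703 × 1.0390 × 1.060 × 1.064 × 1.0597 × 1.068 × 1.0292 ≈ 1.46091.
Nominal growth factor: 1.64900. Real growth factor = 1.64900 / 1.46091 ≈ 1.12875.
Annualized: 1.12875^(1/7) − 1 ≈ 0.01745.

1.75%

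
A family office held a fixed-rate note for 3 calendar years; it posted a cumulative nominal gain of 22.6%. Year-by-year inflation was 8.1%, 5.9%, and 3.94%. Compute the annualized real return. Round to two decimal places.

1.00%

Cumulative inflation factor: 1.081 × 1.059 × 1.0394 ≈ 1.18988.
Nominal growth factor: 1.22600. Real growth factor = 1.22600 / 1.18988 ≈ 1.03035.
Annualized: 1.03035^(1/3) − 1 ≈ 0.01002.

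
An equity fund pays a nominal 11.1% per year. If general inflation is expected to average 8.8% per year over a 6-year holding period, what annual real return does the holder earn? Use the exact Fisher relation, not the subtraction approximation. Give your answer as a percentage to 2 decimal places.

2.11%

With constant rates the annual real return is the same each year: (1+11.1%)/(1+8.8%) − 1 = 0.02114.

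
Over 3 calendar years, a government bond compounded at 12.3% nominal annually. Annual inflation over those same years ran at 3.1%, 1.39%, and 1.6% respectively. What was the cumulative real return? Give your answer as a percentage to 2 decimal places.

33.35%

Cumulative inflation factor: 1.031 × 1.0139 × 1.016 ≈ 1.06206.
Nominal growth factor: 1.41625. Real growth factor = 1.41625 / 1.06206 ≈ 1.33350.
Total real return ≈ 33.3496%.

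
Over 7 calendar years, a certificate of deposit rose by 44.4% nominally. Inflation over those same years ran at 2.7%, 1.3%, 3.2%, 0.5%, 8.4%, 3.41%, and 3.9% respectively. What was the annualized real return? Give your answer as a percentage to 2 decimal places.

2.00%

Cumulative inflation factor: 1.027 × 1.013 × 1.032 × 1.005 × 1.084 × 1.0341 × 1.039 ≈ 1.25670.
Nominal growth factor: 1.44400. Real growth factor = 1.44400 / 1.25670 ≈ 1.14904.
Annualized: 1.14904^(1/7) − 1 ≈ 0.02004.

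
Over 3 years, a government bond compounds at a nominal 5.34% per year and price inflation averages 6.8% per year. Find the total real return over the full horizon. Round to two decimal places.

The annual real rate is (1+5.34%)/(1+6.8%) − 1 = -1.3670%.
Compounded over 3 years: (1 + -0.013670)^3 − 1 ≈ -0.04045.

-4.05%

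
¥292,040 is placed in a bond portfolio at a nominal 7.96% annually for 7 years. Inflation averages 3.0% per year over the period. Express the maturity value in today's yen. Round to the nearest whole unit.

¥405,903

Nominal value at maturity: ¥292,040 × (1 + 7.96%)^7 ≈ ¥499,209.
Price-level factor over 7 years: (1 + 3.0%)^7 ≈ 1.2298738654.
The maturity value deflated by that factor is the answer in today's purchasing power.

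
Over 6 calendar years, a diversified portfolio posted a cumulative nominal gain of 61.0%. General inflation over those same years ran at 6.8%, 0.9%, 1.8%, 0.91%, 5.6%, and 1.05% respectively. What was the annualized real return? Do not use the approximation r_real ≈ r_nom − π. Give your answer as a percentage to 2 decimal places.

5.30%

Cumulative inflation factor: 1.068 × 1.009 × 1.018 × 1.0091 × 1.056 × 1.0105 ≈ 1.18126.
Nominal growth factor: 1.61000. Real growth factor = 1.61000 / 1.18126 ≈ 1.36295.
Annualized: 1.36295^(1/6) − 1 ≈ 0.05296.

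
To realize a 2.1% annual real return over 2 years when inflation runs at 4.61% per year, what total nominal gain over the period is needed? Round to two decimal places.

14.08%

Required annual nominal rate: (1+2.1%)(1+4.61%) − 1 = 6.80681%.
Cumulative over 2 years: (1 + 0.0680681)^2 − 1 ≈ 0.14077.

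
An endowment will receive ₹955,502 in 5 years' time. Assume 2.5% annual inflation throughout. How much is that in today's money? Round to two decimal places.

₹844,524.54

Price-level factor over 5 years: (1 + 2.5%)^5 ≈ 1.1314082129.
Purchasing power today: ₹955,502 divided by that factor.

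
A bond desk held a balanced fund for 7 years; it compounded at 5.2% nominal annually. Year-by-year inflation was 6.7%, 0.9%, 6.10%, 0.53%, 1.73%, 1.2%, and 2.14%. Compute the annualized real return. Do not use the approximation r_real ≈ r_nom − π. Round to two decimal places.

2.40%

Cumulative inflation factor: 1.067 × 1.009 × 1.0610 × 1.0053 × 1.0173 × 1.012 × 1.0214 ≈ 1.20751.
Nominal growth factor: 1.42597. Real growth factor = 1.42597 / 1.20751 ≈ 1.18091.
Annualized: 1.18091^(1/7) − 1 ≈ 0.02404.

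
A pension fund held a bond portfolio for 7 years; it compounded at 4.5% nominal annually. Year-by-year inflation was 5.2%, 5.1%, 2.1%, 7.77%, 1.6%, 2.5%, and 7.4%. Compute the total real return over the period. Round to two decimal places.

0.01%

Cumulative inflation factor: 1.052 × 1.051 × 1.021 × 1.0777 × 1.016 × 1.025 × 1.074 ≈ 1.36070.
Nominal growth factor: 1.36086. Real growth factor = 1.36086 / 1.36070 ≈ 1.00012.
Total real return ≈ 0.0115%.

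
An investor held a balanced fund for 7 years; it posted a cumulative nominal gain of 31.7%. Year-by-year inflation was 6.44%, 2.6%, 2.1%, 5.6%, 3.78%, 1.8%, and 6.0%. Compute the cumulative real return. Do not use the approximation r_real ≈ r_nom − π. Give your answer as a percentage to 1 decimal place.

Cumulative inflation factor: 1.0644 × 1.026 × 1.021 × 1.056 × 1.0378 × 1.018 × 1.060 ≈ 1.31859.
Nominal growth factor: 1.31700. Real growth factor = 1.31700 / 1.31859 ≈ 0.99880.
Total real return ≈ -0.1204%.

-0.1%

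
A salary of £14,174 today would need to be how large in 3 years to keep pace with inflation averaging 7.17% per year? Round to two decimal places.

£17,446.65

Cumulative price-level factor: (1+7.17%)^3 ≈ 1.2308912718.
The nominal amount required is £14,174 scaled up by that factor.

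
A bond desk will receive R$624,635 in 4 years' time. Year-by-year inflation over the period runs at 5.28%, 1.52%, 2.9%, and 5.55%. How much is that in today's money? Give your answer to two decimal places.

Price-level factor over 4 years: 1.0528 × 1.0152 × 1.029 × 1.0555 ≈ 1.1608366140.
Purchasing power today: R$624,635 divided by that factor.

R$538,090.37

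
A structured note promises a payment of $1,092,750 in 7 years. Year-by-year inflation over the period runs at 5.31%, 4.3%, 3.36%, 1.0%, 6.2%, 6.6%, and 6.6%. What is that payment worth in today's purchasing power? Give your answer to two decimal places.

Price-level factor over 7 years: 1.0531 × 1.043 × 1.0336 × 1.010 × 1.062 × 1.066 × 1.066 ≈ 1.3837789561.
Purchasing power today: $1,092,750 divided by that factor.

$789,685.37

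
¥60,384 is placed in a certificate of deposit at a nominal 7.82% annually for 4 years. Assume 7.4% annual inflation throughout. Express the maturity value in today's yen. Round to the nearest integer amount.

Nominal value at maturity: ¥60,384 × (1 + 7.82%)^4 ≈ ¥81,605.
Price-level factor over 4 years: (1 + 7.4%)^4 ≈ 1.3305068826.
The maturity value deflated by that factor is the answer in today's purchasing power.

¥61,334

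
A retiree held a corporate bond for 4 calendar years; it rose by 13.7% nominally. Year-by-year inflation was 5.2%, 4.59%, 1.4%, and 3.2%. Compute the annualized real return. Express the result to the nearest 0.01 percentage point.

Cumulative inflation factor: 1.052 × 1.0459 × 1.014 × 1.032 ≈ 1.15139.
Nominal growth factor: 1.13700. Real growth factor = 1.13700 / 1.15139 ≈ 0.98750.
Annualized: 0.98750^(1/4) − 1 ≈ -0.00314.

-0.31%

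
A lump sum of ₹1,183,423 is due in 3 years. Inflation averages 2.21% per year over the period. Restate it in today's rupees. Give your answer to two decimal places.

Price-level factor over 3 years: (1 + 2.21%)^3 ≈ 1.0677760239.
Purchasing power today: ₹1,183,423 divided by that factor.

₹1,108,306.40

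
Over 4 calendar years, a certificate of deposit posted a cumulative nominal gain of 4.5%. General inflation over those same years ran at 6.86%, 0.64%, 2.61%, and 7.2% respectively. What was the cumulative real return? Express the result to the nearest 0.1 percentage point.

-11.7%

Cumulative inflation factor: 1.0686 × 1.0064 × 1.0261 × 1.072 ≈ 1.18296.
Nominal growth factor: 1.04500. Real growth factor = 1.04500 / 1.18296 ≈ 0.88338.
Total real return ≈ -11.6623%.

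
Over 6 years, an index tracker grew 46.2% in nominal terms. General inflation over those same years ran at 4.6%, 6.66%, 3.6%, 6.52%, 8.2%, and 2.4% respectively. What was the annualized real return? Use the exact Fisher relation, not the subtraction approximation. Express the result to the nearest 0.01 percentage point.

1.16%

Cumulative inflation factor: 1.046 × 1.0666 × 1.036 × 1.0652 × 1.082 × 1.024 ≈ 1.36412.
Nominal growth factor: 1.46200. Real growth factor = 1.46200 / 1.36412 ≈ 1.07176.
Annualized: 1.07176^(1/6) − 1 ≈ 0.01162.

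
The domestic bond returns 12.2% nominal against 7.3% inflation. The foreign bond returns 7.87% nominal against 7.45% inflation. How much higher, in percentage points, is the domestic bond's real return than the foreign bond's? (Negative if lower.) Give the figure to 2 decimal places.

The domestic bond real return: 1.122/1.073 − 1 = 4.567%.
The foreign bond real return: 1.0787/1.0745 − 1 = 0.391%.
Difference: 4.567 − 0.391 = 4.176 pp.

4.18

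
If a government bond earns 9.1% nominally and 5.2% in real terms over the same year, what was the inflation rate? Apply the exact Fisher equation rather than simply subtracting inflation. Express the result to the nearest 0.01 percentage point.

3.71%

From (1+r_nom) = (1+r_real)(1+π), we get 1+π = (1 + 9.1%)/(1 + 5.2%) = 1.091/1.052 ≈ 1.03707.
So π ≈ 3.7072%.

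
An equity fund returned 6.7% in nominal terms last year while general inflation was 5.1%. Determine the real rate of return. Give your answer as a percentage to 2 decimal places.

1.52%

Real return via the Fisher equation: (1 + 6.7%)/(1 + 5.1%) − 1 = 1.067/1.051 − 1 ≈ 0.01522.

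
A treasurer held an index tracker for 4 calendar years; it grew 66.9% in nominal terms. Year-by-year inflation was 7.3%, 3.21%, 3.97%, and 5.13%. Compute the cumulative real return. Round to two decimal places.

Cumulative inflation factor: 1.073 × 1.0321 × 1.0397 × 1.0513 ≈ 1.21048.
Nominal growth factor: 1.66900. Real growth factor = 1.66900 / 1.21048 ≈ 1.37880.
Total real return ≈ 37.8796%.

37.88%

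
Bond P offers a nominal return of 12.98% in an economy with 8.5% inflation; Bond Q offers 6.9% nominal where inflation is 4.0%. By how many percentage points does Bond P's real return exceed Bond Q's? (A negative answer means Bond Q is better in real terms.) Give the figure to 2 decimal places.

1.34

Bond P real return: 1.1298/1.085 − 1 = 4.129%.
Bond Q real return: 1.069/1.040 − 1 = 2.788%.
Difference: 4.129 − 2.788 = 1.341 pp.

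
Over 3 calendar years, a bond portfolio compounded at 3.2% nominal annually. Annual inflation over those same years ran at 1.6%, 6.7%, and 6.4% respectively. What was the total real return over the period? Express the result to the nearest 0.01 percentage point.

-4.71%

Cumulative inflation factor: 1.016 × 1.067 × 1.064 ≈ 1.15345.
Nominal growth factor: 1.09910. Real growth factor = 1.09910 / 1.15345 ≈ 0.95288.
Total real return ≈ -4.7118%.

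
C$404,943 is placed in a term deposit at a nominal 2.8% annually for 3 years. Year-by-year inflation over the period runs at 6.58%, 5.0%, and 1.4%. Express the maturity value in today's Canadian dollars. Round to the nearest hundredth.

C$387,677.21

Nominal value at maturity: C$404,943 × (1 + 2.8%)^3 ≈ C$439,919.53.
Price-level factor over 3 years: 1.0658 × 1.050 × 1.014 = 1.13475726.
Dividing the nominal maturity value by the price-level factor gives the value in today's money.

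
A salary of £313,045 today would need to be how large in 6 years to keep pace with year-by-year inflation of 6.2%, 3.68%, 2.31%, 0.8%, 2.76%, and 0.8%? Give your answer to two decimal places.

Cumulative price-level factor: 1.062 × 1.0368 × 1.0231 × 1.008 × 1.0276 × 1.008 ≈ 1.1762042647.
The nominal amount required is £313,045 scaled up by that factor.

£368,204.86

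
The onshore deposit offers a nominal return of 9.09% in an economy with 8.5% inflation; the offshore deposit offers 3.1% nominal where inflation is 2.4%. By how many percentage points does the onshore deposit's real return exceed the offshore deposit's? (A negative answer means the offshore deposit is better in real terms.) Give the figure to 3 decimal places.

-0.140

The onshore deposit real return: 1.0909/1.085 − 1 = 0.5438%.
The offshore deposit real return: 1.031/1.024 − 1 = 0.6836%.
Difference: 0.5438 − 0.6836 = -0.1398 pp.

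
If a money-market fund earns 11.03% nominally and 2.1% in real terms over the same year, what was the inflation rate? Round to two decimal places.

From (1+r_nom) = (1+r_real)(1+π), we get 1+π = (1 + 11.03%)/(1 + 2.1%) = 1.1103/1.021 ≈ 1.08746.
So π ≈ 8.7463%.

8.75%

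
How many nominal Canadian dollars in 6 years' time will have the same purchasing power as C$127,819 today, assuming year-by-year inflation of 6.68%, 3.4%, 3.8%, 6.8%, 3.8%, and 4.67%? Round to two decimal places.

C$169,819.34

Cumulative price-level factor: 1.0668 × 1.034 × 1.038 × 1.068 × 1.038 × 1.0467 ≈ 1.3285922956.
The nominal amount required is C$127,819 scaled up by that factor.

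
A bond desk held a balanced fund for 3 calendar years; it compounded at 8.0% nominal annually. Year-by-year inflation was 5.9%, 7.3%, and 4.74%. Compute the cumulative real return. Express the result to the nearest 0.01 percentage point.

5.84%

Cumulative inflation factor: 1.059 × 1.073 × 1.0474 ≈ 1.19017.
Nominal growth factor: 1.25971. Real growth factor = 1.25971 / 1.19017 ≈ 1.05843.
Total real return ≈ 5.8432%.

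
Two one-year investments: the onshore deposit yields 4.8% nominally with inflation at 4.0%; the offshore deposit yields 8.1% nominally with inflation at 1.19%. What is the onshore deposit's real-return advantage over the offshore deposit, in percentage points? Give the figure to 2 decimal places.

-6.06

The onshore deposit real return: 1.048/1.040 − 1 = 0.769%.
The offshore deposit real return: 1.081/1.0119 − 1 = 6.829%.
Difference: 0.769 − 6.829 = -6.060 pp.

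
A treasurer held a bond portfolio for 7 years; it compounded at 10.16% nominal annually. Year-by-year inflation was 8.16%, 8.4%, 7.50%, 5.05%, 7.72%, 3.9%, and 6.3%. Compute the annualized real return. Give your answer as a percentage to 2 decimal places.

3.24%

Cumulative inflation factor: 1.0816 × 1.084 × 1.0750 × 1.0505 × 1.0772 × 1.039 × 1.063 ≈ 1.57524.
Nominal growth factor: 1.96865. Real growth factor = 1.96865 / 1.57524 ≈ 1.24975.
Annualized: 1.24975^(1/7) − 1 ≈ 0.03236.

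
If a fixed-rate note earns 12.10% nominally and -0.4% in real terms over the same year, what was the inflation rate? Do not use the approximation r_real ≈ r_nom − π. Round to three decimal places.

From (1+r_nom) = (1+r_real)(1+π), we get 1+π = (1 + 12.10%)/(1 − 0.4%) = 1.1210/0.996 ≈ 1.12550.
So π ≈ 12.5502%.

12.550%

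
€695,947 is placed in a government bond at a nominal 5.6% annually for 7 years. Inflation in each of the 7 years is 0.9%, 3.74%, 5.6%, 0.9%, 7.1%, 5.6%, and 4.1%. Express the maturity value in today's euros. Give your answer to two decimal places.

€776,116.62

Nominal value at maturity: €695,947 × (1 + 5.6%)^7 ≈ €1,019,115.94.
Price-level factor over 7 years: 1.009 × 1.0374 × 1.056 × 1.009 × 1.071 × 1.056 × 1.041 ≈ 1.3130964067.
The maturity value deflated by that factor is the answer in today's purchasing power.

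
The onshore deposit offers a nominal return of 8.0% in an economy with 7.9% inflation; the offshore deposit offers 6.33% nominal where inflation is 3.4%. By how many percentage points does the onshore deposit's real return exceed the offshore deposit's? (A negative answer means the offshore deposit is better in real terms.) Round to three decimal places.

-2.741

The onshore deposit real return: 1.080/1.079 − 1 = 0.0927%.
The offshore deposit real return: 1.0633/1.034 − 1 = 2.8337%.
Difference: 0.0927 − 2.8337 = -2.7410 pp.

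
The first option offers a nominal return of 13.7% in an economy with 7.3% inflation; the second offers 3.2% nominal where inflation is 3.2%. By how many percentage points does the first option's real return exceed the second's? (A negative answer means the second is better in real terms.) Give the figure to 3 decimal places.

5.965

The first option real return: 1.137/1.073 − 1 = 5.9646%.
The second real return: 1.032/1.032 − 1 = 0.0000%.
Difference: 5.9646 − 0.0000 = 5.9646 pp.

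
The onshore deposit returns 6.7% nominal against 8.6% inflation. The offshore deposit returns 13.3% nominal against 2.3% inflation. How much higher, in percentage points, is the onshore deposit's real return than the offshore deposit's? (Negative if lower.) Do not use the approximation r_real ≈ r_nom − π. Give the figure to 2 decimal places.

The onshore deposit real return: 1.067/1.086 − 1 = -1.750%.
The offshore deposit real return: 1.133/1.023 − 1 = 10.753%.
Difference: -1.750 − 10.753 = -12.503 pp.

-12.50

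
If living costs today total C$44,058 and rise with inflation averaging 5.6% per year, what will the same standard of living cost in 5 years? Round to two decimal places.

C$57,855.46

Cumulative price-level factor: (1+5.6%)^5 ≈ 1.3131658832.
Multiplying C$44,058 by the price-level factor gives the future nominal sum.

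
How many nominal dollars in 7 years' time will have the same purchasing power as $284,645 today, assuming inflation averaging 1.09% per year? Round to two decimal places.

$307,086.65

Cumulative price-level factor: (1+1.09%)^7 ≈ 1.0788408333.
Multiplying $284,645 by the price-level factor gives the future nominal sum.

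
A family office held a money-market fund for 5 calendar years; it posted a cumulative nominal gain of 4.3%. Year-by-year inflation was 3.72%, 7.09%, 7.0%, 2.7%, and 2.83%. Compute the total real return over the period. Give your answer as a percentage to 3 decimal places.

-16.900%

Cumulative inflation factor: 1.0372 × 1.0709 × 1.070 × 1.027 × 1.0283 ≈ 1.25512.
Nominal growth factor: 1.04300. Real growth factor = 1.04300 / 1.25512 ≈ 0.83100.
Total real return ≈ -16.9004%.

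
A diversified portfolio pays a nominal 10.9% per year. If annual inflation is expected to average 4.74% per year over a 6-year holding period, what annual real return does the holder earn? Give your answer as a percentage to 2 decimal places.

With constant rates the annual real return is the same each year: (1+10.9%)/(1+4.74%) − 1 = 0.05881.

5.88%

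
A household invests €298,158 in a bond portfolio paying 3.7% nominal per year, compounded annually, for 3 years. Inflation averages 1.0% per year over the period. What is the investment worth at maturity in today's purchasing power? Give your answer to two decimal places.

€322,714.60

Nominal value at maturity: €298,158 × (1 + 3.7%)^3 ≈ €332,493.18.
Price-level factor over 3 years: (1 + 1.0%)^3 = 1.030301.
The maturity value deflated by that factor is the answer in today's purchasing power.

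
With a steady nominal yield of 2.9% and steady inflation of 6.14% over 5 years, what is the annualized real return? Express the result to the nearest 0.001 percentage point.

With constant rates the annual real return is the same each year: (1+2.9%)/(1+6.14%) − 1 = -0.03053.

-3.053%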